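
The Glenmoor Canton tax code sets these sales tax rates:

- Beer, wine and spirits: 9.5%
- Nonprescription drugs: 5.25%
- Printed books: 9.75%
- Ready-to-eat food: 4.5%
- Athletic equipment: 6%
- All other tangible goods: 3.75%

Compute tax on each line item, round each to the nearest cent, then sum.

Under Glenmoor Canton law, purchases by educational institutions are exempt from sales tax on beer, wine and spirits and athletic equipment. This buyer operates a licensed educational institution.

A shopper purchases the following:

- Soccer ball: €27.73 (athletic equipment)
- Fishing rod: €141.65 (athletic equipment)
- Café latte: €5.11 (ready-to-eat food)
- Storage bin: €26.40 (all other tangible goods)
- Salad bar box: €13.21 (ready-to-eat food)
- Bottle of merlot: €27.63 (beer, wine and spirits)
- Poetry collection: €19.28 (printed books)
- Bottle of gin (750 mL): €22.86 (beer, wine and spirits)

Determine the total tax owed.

Soccer ball €27.73: athletic equipment, buyer-exempt → 0% → €0.00
Fishing rod €141.65: athletic equipment, buyer-exempt → 0% → €0.00
Café latte €5.11: ready-to-eat food → 4.5% → €0.23
Storage bin €26.40: all other tangible goods → 3.75% → €0.99
Salad bar box €13.21: ready-to-eat food → 4.5% → €0.59
Bottle of merlot €27.63: beer, wine and spirits, buyer-exempt → 0% → €0.00
Poetry collection €19.28: printed books → 9.75% → €1.88
Bottle of gin (750 mL) €22.86: beer, wine and spirits, buyer-exempt → 0% → €0.00
Total tax = €0.23 + €0.99 + €0.59 + €1.88 = €3.69

€3.69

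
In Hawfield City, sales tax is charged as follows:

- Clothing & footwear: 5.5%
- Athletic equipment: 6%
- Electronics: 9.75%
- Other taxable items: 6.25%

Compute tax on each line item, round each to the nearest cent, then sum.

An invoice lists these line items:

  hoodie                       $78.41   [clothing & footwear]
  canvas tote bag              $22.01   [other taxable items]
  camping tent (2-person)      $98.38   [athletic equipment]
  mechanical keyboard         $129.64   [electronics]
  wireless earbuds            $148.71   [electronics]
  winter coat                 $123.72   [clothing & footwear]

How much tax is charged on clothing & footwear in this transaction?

Hoodie $78.41: clothing & footwear → 5.5% → $4.31
Winter coat $123.72: clothing & footwear → 5.5% → $6.80
Tax on clothing & footwear = $4.31 + $6.80 = $11.11

$11.11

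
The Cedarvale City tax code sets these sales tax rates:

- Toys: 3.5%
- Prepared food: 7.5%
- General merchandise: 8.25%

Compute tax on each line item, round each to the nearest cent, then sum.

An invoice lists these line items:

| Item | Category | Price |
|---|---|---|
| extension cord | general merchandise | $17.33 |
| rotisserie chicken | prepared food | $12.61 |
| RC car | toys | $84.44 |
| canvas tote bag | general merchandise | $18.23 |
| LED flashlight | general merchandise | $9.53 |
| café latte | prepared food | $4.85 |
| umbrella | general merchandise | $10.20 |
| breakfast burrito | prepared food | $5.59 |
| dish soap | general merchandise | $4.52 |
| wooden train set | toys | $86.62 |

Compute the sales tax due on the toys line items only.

$5.99

RC car $84.44: toys → 3.5% → $2.96
Wooden train set $86.62: toys → 3.5% → $3.03
Tax on toys = $2.96 + $3.03 = $5.99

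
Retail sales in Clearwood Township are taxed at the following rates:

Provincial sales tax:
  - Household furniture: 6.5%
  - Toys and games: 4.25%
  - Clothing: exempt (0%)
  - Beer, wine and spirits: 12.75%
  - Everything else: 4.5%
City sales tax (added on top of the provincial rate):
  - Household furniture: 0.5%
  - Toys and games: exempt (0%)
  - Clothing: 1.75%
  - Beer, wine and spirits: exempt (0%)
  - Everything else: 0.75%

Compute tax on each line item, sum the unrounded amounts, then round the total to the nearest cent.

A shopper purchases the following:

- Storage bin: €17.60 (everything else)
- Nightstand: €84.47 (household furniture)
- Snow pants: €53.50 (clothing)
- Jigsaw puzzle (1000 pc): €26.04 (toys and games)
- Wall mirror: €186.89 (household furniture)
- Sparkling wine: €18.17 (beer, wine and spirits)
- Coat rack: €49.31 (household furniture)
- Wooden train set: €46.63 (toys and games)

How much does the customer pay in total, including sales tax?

€512.32

Storage bin €17.60: everything else → 4.5% + 0.75% city = 5.25% → €0.924
Nightstand €84.47: household furniture → 6.5% + 0.5% city = 7% → €5.9129
Snow pants €53.50: clothing → 0% + 1.75% city = 1.75% → €0.93625
Jigsaw puzzle (1000 pc) €26.04: toys and games → 4.25% + 0% city = 4.25% → €1.1067
Wall mirror €186.89: household furniture → 6.5% + 0.5% city = 7% → €13.0823
Sparkling wine €18.17: beer, wine and spirits → 12.75% + 0% city = 12.75% → €2.316675
Coat rack €49.31: household furniture → 6.5% + 0.5% city = 7% → €3.4517
Wooden train set €46.63: toys and games → 4.25% + 0% city = 4.25% → €1.981775
Subtotal = €482.61; unrounded tax = €29.7123 → €29.71; total due = €512.32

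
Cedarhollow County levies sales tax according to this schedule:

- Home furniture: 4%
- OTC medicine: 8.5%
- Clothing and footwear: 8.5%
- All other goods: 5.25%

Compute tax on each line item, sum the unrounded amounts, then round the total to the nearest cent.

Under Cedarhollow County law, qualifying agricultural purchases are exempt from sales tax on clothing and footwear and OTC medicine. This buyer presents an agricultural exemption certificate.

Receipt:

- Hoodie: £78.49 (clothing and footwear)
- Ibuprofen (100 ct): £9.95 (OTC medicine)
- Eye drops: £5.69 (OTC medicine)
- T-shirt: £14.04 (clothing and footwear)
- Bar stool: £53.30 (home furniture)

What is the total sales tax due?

Hoodie £78.49: clothing and footwear, buyer-exempt → 0% → £0.00
Ibuprofen (100 ct) £9.95: OTC medicine, buyer-exempt → 0% → £0.00
Eye drops £5.69: OTC medicine, buyer-exempt → 0% → £0.00
T-shirt £14.04: clothing and footwear, buyer-exempt → 0% → £0.00
Bar stool £53.30: home furniture → 4% → £2.132
Unrounded tax sum = £2.132 → £2.13

£2.13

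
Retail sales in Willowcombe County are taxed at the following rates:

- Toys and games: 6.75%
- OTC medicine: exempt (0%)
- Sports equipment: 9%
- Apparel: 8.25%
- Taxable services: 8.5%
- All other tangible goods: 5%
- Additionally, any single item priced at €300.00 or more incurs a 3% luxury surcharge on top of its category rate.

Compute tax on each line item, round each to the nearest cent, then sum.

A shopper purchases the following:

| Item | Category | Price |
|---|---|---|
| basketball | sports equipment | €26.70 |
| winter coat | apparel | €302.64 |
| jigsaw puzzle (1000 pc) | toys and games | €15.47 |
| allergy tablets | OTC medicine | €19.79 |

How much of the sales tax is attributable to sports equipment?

€2.40

Basketball €26.70: sports equipment → 9% → €2.40
Tax on sports equipment = €2.40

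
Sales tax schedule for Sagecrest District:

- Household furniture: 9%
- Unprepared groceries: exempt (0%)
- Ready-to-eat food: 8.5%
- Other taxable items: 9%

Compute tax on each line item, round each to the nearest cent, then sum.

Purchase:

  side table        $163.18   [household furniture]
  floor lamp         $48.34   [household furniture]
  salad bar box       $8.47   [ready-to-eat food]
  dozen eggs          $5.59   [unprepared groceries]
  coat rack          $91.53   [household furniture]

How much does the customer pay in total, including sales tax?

Side table $163.18: household furniture → 9% → $14.69
Floor lamp $48.34: household furniture → 9% → $4.35
Salad bar box $8.47: ready-to-eat food → 8.5% → $0.72
Dozen eggs $5.59: unprepared groceries → 0% → $0.00
Coat rack $91.53: household furniture → 9% → $8.24
Subtotal = $317.11; tax = $28.00; total due = $345.11

$345.11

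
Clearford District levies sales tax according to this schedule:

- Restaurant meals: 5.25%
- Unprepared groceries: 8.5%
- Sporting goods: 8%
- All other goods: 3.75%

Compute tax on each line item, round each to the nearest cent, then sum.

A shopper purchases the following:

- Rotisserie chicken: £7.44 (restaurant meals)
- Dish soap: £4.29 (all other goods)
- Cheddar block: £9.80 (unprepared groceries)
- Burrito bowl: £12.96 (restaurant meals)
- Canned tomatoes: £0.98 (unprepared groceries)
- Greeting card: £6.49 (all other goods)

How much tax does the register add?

Rotisserie chicken £7.44: restaurant meals → 5.25% → £0.39
Dish soap £4.29: all other goods → 3.75% → £0.16
Cheddar block £9.80: unprepared groceries → 8.5% → £0.83
Burrito bowl £12.96: restaurant meals → 5.25% → £0.68
Canned tomatoes £0.98: unprepared groceries → 8.5% → £0.08
Greeting card £6.49: all other goods → 3.75% → £0.24
Total tax = £0.39 + £0.16 + £0.83 + £0.68 + £0.08 + £0.24 = £2.38

£2.38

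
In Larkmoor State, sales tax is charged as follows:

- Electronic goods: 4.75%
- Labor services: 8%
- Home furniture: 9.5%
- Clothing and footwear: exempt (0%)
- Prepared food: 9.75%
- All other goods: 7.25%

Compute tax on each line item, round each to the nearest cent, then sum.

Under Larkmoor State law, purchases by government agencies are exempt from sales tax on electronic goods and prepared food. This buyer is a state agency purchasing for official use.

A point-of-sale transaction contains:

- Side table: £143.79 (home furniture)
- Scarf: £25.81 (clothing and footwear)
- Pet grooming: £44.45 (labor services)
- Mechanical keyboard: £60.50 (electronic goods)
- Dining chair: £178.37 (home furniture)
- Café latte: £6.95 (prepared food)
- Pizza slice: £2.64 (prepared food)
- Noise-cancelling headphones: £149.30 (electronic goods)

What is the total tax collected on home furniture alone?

Side table £143.79: home furniture → 9.5% → £13.66
Dining chair £178.37: home furniture → 9.5% → £16.95
Tax on home furniture = £13.66 + £16.95 = £30.61

£30.61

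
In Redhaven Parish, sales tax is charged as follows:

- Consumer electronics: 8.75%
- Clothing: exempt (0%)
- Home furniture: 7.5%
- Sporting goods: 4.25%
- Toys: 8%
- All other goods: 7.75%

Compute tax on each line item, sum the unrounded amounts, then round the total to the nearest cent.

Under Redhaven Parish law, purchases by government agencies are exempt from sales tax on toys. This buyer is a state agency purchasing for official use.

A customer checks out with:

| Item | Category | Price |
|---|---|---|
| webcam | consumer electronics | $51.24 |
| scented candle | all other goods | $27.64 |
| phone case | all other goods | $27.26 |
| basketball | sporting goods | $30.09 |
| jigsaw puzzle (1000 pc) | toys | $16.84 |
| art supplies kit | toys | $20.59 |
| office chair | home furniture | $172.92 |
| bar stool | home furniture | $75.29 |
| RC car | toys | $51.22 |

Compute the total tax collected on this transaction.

$28.63

Webcam $51.24: consumer electronics → 8.75% → $4.4835
Scented candle $27.64: all other goods → 7.75% → $2.1421
Phone case $27.26: all other goods → 7.75% → $2.11265
Basketball $30.09: sporting goods → 4.25% → $1.278825
Jigsaw puzzle (1000 pc) $16.84: toys, buyer-exempt → 0% → $0.00
Art supplies kit $20.59: toys, buyer-exempt → 0% → $0.00
Office chair $172.92: home furniture → 7.5% → $12.969
Bar stool $75.29: home furniture → 7.5% → $5.64675
RC car $51.22: toys, buyer-exempt → 0% → $0.00
Unrounded tax sum = $28.632825 → $28.63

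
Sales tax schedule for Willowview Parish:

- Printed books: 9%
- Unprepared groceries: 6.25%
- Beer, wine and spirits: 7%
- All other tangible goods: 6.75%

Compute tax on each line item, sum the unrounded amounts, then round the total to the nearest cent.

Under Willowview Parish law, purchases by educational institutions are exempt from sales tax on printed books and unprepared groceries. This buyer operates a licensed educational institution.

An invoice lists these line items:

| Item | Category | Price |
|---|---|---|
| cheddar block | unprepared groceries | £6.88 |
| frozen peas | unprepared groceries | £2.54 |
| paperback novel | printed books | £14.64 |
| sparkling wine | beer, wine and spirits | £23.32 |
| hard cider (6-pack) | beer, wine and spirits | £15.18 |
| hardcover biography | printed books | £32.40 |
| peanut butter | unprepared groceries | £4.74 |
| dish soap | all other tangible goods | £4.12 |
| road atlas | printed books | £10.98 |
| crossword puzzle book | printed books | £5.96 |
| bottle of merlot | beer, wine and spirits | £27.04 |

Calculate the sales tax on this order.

Cheddar block £6.88: unprepared groceries, buyer-exempt → 0% → £0.00
Frozen peas £2.54: unprepared groceries, buyer-exempt → 0% → £0.00
Paperback novel £14.64: printed books, buyer-exempt → 0% → £0.00
Sparkling wine £23.32: beer, wine and spirits → 7% → £1.6324
Hard cider (6-pack) £15.18: beer, wine and spirits → 7% → £1.0626
Hardcover biography £32.40: printed books, buyer-exempt → 0% → £0.00
Peanut butter £4.74: unprepared groceries, buyer-exempt → 0% → £0.00
Dish soap £4.12: all other tangible goods → 6.75% → £0.2781
Road atlas £10.98: printed books, buyer-exempt → 0% → £0.00
Crossword puzzle book £5.96: printed books, buyer-exempt → 0% → £0.00
Bottle of merlot £27.04: beer, wine and spirits → 7% → £1.8928
Unrounded tax sum = £4.8659 → £4.87

£4.87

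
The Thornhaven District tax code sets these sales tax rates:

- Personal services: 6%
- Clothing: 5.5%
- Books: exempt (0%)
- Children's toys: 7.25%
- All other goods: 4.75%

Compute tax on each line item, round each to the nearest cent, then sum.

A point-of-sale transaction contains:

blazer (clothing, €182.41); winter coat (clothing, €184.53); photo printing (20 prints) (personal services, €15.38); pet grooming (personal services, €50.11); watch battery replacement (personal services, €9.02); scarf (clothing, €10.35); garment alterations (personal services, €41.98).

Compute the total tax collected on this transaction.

Blazer €182.41: clothing → 5.5% → €10.03
Winter coat €184.53: clothing → 5.5% → €10.15
Photo printing (20 prints) €15.38: personal services → 6% → €0.92
Pet grooming €50.11: personal services → 6% → €3.01
Watch battery replacement €9.02: personal services → 6% → €0.54
Scarf €10.35: clothing → 5.5% → €0.57
Garment alterations €41.98: personal services → 6% → €2.52
Total tax = €10.03 + €10.15 + €0.92 + €3.01 + €0.54 + €0.57 + €2.52 = €27.74

€27.74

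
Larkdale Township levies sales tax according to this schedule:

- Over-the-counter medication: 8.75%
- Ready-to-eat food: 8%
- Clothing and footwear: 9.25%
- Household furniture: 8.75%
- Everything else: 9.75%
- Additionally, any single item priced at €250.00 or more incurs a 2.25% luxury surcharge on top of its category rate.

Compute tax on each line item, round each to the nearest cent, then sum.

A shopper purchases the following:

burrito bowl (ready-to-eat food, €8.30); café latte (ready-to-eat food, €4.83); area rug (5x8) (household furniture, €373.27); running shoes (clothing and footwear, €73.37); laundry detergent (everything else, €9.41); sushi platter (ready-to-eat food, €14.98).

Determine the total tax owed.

Burrito bowl €8.30: ready-to-eat food → 8% → €0.66
Café latte €4.83: ready-to-eat food → 8% → €0.39
Area rug (5x8) €373.27: household furniture → 8.75% + 2.25% surcharge = 11% → €41.06
Running shoes €73.37: clothing and footwear → 9.25% → €6.79
Laundry detergent €9.41: everything else → 9.75% → €0.92
Sushi platter €14.98: ready-to-eat food → 8% → €1.20
Total tax = €0.66 + €0.39 + €41.06 + €6.79 + €0.92 + €1.20 = €51.02

€51.02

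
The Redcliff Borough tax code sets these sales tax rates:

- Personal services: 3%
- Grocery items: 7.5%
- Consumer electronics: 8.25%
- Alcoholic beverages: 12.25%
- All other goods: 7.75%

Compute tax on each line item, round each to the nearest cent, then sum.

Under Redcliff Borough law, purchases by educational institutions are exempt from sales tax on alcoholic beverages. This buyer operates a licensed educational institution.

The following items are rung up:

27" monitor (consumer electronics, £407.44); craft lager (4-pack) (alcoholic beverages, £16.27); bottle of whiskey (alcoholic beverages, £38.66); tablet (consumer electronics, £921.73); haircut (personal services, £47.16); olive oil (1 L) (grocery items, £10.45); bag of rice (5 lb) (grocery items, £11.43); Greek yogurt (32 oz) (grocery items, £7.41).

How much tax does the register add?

27" monitor £407.44: consumer electronics → 8.25% → £33.61
Craft lager (4-pack) £16.27: alcoholic beverages, buyer-exempt → 0% → £0.00
Bottle of whiskey £38.66: alcoholic beverages, buyer-exempt → 0% → £0.00
Tablet £921.73: consumer electronics → 8.25% → £76.04
Haircut £47.16: personal services → 3% → £1.41
Olive oil (1 L) £10.45: grocery items → 7.5% → £0.78
Bag of rice (5 lb) £11.43: grocery items → 7.5% → £0.86
Greek yogurt (32 oz) £7.41: grocery items → 7.5% → £0.56
Total tax = £33.61 + £76.04 + £1.41 + £0.78 + £0.86 + £0.56 = £113.26

£113.26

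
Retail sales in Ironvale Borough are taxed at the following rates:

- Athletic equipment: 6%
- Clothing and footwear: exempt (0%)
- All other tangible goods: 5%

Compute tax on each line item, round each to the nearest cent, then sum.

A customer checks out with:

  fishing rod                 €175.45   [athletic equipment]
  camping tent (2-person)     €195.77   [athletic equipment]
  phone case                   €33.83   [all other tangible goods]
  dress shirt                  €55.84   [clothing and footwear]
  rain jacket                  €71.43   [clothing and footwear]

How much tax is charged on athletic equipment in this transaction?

€22.28

Fishing rod €175.45: athletic equipment → 6% → €10.53
Camping tent (2-person) €195.77: athletic equipment → 6% → €11.75
Tax on athletic equipment = €10.53 + €11.75 = €22.28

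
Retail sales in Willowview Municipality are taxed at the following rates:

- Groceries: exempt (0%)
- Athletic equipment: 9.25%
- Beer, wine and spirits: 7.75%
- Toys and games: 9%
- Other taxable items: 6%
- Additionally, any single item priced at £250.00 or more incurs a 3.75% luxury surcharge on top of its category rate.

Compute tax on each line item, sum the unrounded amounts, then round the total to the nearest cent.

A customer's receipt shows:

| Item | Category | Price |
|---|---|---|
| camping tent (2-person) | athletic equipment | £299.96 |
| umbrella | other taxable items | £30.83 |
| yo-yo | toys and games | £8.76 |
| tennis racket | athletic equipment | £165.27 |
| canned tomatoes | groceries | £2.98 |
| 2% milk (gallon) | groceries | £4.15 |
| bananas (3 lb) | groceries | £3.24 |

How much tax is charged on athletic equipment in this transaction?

Camping tent (2-person) £299.96: athletic equipment → 9.25% + 3.75% surcharge = 13% → £38.9948
Tennis racket £165.27: athletic equipment → 9.25% → £15.287475
Tax on athletic equipment: unrounded sum = £54.282275 → £54.28

£54.28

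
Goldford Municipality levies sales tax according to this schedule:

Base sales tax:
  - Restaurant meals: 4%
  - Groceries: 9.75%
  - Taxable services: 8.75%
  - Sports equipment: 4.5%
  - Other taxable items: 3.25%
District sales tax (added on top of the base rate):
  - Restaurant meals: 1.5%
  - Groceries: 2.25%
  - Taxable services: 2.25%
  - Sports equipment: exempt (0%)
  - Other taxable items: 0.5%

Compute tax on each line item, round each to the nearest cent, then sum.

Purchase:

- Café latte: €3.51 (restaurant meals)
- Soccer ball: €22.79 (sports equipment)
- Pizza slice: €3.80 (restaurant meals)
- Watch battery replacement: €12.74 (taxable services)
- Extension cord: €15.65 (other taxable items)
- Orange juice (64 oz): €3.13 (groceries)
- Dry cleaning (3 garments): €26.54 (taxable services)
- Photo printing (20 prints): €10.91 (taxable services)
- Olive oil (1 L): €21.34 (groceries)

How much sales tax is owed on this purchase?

€10.48

Café latte €3.51: restaurant meals → 4% + 1.5% district = 5.5% → €0.19
Soccer ball €22.79: sports equipment → 4.5% + 0% district = 4.5% → €1.03
Pizza slice €3.80: restaurant meals → 4% + 1.5% district = 5.5% → €0.21
Watch battery replacement €12.74: taxable services → 8.75% + 2.25% district = 11% → €1.40
Extension cord €15.65: other taxable items → 3.25% + 0.5% district = 3.75% → €0.59
Orange juice (64 oz) €3.13: groceries → 9.75% + 2.25% district = 12% → €0.38
Dry cleaning (3 garments) €26.54: taxable services → 8.75% + 2.25% district = 11% → €2.92
Photo printing (20 prints) €10.91: taxable services → 8.75% + 2.25% district = 11% → €1.20
Olive oil (1 L) €21.34: groceries → 9.75% + 2.25% district = 12% → €2.56
Total tax = €0.19 + €1.03 + €0.21 + €1.40 + €0.59 + €0.38 + €2.92 + €1.20 + €2.56 = €10.48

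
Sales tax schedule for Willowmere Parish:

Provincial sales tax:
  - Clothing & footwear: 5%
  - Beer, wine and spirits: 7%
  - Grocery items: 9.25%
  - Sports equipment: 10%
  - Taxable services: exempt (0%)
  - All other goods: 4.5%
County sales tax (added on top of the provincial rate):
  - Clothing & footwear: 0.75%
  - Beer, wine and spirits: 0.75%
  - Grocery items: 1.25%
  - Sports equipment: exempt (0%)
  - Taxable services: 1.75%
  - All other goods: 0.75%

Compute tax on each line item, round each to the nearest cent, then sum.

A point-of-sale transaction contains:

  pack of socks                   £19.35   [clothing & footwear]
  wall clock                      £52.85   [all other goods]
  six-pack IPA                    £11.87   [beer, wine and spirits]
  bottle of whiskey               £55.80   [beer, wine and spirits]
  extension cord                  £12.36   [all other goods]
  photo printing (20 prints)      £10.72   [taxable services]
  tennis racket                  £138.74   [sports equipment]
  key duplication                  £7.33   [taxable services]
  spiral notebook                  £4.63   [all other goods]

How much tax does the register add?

Pack of socks £19.35: clothing & footwear → 5% + 0.75% county = 5.75% → £1.11
Wall clock £52.85: all other goods → 4.5% + 0.75% county = 5.25% → £2.77
Six-pack IPA £11.87: beer, wine and spirits → 7% + 0.75% county = 7.75% → £0.92
Bottle of whiskey £55.80: beer, wine and spirits → 7% + 0.75% county = 7.75% → £4.32
Extension cord £12.36: all other goods → 4.5% + 0.75% county = 5.25% → £0.65
Photo printing (20 prints) £10.72: taxable services → 0% + 1.75% county = 1.75% → £0.19
Tennis racket £138.74: sports equipment → 10% + 0% county = 10% → £13.87
Key duplication £7.33: taxable services → 0% + 1.75% county = 1.75% → £0.13
Spiral notebook £4.63: all other goods → 4.5% + 0.75% county = 5.25% → £0.24
Total tax = £1.11 + £2.77 + £0.92 + £4.32 + £0.65 + £0.19 + £13.87 + £0.13 + £0.24 = £24.20

£24.20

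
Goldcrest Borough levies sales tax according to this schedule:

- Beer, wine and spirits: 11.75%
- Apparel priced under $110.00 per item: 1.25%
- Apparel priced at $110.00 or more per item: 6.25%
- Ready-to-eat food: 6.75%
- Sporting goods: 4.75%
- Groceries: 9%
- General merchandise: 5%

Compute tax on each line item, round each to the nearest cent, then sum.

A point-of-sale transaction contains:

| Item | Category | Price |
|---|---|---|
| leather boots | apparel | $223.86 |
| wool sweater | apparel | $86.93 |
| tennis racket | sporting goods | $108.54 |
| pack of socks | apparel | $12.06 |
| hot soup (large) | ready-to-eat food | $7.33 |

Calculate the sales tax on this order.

$20.88

Leather boots $223.86: apparel, $110.00 or more → 6.25% → $13.99
Wool sweater $86.93: apparel, under $110.00 → 1.25% → $1.09
Tennis racket $108.54: sporting goods → 4.75% → $5.16
Pack of socks $12.06: apparel, under $110.00 → 1.25% → $0.15
Hot soup (large) $7.33: ready-to-eat food → 6.75% → $0.49
Total tax = $13.99 + $1.09 + $5.16 + $0.15 + $0.49 = $20.88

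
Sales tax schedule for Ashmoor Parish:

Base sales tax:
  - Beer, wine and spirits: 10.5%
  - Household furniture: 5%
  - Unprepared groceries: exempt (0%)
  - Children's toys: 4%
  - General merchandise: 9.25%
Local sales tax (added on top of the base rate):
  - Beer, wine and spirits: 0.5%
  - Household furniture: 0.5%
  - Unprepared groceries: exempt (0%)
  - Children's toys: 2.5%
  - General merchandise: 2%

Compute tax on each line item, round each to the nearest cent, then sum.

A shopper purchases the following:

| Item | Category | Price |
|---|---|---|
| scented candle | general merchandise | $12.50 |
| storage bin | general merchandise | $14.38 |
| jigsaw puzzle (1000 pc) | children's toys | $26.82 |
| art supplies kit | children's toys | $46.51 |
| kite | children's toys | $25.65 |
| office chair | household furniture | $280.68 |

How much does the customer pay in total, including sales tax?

Scented candle $12.50: general merchandise → 9.25% + 2% local = 11.25% → $1.41
Storage bin $14.38: general merchandise → 9.25% + 2% local = 11.25% → $1.62
Jigsaw puzzle (1000 pc) $26.82: children's toys → 4% + 2.5% local = 6.5% → $1.74
Art supplies kit $46.51: children's toys → 4% + 2.5% local = 6.5% → $3.02
Kite $25.65: children's toys → 4% + 2.5% local = 6.5% → $1.67
Office chair $280.68: household furniture → 5% + 0.5% local = 5.5% → $15.44
Subtotal = $406.54; tax = $24.90; total due = $431.44

$431.44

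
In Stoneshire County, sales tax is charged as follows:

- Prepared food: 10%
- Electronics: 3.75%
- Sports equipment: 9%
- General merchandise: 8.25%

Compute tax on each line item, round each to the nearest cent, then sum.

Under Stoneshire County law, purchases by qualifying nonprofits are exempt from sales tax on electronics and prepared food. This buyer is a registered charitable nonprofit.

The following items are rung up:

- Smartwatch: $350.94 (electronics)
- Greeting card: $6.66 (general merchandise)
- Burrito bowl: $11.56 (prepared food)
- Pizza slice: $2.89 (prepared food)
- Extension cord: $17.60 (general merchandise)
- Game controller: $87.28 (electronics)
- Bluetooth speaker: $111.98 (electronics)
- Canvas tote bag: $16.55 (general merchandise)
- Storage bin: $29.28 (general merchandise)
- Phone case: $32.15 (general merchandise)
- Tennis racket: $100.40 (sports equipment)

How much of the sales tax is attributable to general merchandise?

$8.44

Greeting card $6.66: general merchandise → 8.25% → $0.55
Extension cord $17.60: general merchandise → 8.25% → $1.45
Canvas tote bag $16.55: general merchandise → 8.25% → $1.37
Storage bin $29.28: general merchandise → 8.25% → $2.42
Phone case $32.15: general merchandise → 8.25% → $2.65
Tax on general merchandise = $0.55 + $1.45 + $1.37 + $2.42 + $2.65 = $8.44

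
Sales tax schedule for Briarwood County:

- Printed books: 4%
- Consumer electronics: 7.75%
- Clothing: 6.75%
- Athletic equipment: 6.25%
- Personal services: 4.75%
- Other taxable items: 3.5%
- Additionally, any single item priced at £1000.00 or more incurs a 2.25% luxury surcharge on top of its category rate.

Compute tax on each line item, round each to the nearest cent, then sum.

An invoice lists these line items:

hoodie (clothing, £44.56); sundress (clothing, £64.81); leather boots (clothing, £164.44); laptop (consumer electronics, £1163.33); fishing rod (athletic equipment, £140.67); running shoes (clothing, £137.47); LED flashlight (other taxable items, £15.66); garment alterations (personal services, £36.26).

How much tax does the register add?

Hoodie £44.56: clothing → 6.75% → £3.01
Sundress £64.81: clothing → 6.75% → £4.37
Leather boots £164.44: clothing → 6.75% → £11.10
Laptop £1163.33: consumer electronics → 7.75% + 2.25% surcharge = 10% → £116.33
Fishing rod £140.67: athletic equipment → 6.25% → £8.79
Running shoes £137.47: clothing → 6.75% → £9.28
LED flashlight £15.66: other taxable items → 3.5% → £0.55
Garment alterations £36.26: personal services → 4.75% → £1.72
Total tax = £3.01 + £4.37 + £11.10 + £116.33 + £8.79 + £9.28 + £0.55 + £1.72 = £155.15

£155.15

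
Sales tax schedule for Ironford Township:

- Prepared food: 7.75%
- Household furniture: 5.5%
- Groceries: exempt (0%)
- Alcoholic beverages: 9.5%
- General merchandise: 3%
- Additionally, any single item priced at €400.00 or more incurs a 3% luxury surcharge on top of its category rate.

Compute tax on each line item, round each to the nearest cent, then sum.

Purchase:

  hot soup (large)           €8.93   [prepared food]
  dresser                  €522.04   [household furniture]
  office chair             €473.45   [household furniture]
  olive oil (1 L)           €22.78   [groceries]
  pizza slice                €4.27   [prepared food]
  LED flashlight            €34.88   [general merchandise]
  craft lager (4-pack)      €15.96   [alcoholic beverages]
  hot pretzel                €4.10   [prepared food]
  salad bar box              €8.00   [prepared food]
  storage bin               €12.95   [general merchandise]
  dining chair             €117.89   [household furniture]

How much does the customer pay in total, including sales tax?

Hot soup (large) €8.93: prepared food → 7.75% → €0.69
Dresser €522.04: household furniture → 5.5% + 3% surcharge = 8.5% → €44.37
Office chair €473.45: household furniture → 5.5% + 3% surcharge = 8.5% → €40.24
Olive oil (1 L) €22.78: groceries → 0% → €0.00
Pizza slice €4.27: prepared food → 7.75% → €0.33
LED flashlight €34.88: general merchandise → 3% → €1.05
Craft lager (4-pack) €15.96: alcoholic beverages → 9.5% → €1.52
Hot pretzel €4.10: prepared food → 7.75% → €0.32
Salad bar box €8.00: prepared food → 7.75% → €0.62
Storage bin €12.95: general merchandise → 3% → €0.39
Dining chair €117.89: household furniture → 5.5% → €6.48
Subtotal = €1225.25; tax = €96.01; total due = €1321.26

€1321.26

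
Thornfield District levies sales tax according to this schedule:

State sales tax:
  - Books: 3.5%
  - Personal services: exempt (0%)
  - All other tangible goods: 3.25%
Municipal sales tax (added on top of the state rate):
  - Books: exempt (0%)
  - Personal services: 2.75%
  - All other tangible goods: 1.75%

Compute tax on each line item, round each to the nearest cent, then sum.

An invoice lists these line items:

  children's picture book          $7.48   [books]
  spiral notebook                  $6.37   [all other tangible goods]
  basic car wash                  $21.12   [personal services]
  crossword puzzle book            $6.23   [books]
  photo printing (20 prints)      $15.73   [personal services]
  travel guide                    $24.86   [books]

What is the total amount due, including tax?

Children's picture book $7.48: books → 3.5% + 0% municipal = 3.5% → $0.26
Spiral notebook $6.37: all other tangible goods → 3.25% + 1.75% municipal = 5% → $0.32
Basic car wash $21.12: personal services → 0% + 2.75% municipal = 2.75% → $0.58
Crossword puzzle book $6.23: books → 3.5% + 0% municipal = 3.5% → $0.22
Photo printing (20 prints) $15.73: personal services → 0% + 2.75% municipal = 2.75% → $0.43
Travel guide $24.86: books → 3.5% + 0% municipal = 3.5% → $0.87
Subtotal = $81.79; tax = $2.68; total due = $84.47

$84.47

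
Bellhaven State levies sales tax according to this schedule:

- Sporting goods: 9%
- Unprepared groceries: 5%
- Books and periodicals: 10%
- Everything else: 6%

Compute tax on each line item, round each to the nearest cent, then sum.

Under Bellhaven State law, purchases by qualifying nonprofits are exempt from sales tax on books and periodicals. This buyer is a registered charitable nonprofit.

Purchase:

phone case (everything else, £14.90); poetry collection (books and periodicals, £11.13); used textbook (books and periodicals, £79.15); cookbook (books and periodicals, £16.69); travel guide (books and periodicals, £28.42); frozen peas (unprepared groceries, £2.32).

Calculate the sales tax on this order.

£1.01

Phone case £14.90: everything else → 6% → £0.89
Poetry collection £11.13: books and periodicals, buyer-exempt → 0% → £0.00
Used textbook £79.15: books and periodicals, buyer-exempt → 0% → £0.00
Cookbook £16.69: books and periodicals, buyer-exempt → 0% → £0.00
Travel guide £28.42: books and periodicals, buyer-exempt → 0% → £0.00
Frozen peas £2.32: unprepared groceries → 5% → £0.12
Total tax = £0.89 + £0.12 = £1.01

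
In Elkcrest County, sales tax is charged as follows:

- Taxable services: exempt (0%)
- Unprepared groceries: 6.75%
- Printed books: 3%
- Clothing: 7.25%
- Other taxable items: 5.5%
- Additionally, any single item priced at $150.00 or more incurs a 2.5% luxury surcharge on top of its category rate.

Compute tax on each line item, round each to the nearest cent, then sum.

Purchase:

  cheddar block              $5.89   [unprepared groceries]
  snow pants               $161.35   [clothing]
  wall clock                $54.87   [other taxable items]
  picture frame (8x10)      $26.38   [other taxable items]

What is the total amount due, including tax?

Cheddar block $5.89: unprepared groceries → 6.75% → $0.40
Snow pants $161.35: clothing → 7.25% + 2.5% surcharge = 9.75% → $15.73
Wall clock $54.87: other taxable items → 5.5% → $3.02
Picture frame (8x10) $26.38: other taxable items → 5.5% → $1.45
Subtotal = $248.49; tax = $20.60; total due = $269.09

$269.09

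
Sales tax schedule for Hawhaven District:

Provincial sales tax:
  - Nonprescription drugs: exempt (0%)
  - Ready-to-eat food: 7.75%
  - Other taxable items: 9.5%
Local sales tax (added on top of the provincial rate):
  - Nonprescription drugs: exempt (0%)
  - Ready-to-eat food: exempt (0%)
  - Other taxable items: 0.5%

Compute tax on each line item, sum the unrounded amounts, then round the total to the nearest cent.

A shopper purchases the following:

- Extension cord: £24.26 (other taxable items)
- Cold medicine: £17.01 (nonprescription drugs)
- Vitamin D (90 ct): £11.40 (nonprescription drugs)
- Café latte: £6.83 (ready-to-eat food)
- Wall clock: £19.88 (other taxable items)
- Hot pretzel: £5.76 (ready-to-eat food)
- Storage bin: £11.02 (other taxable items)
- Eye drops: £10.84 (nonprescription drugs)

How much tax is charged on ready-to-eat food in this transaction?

Café latte £6.83: ready-to-eat food → 7.75% + 0% local = 7.75% → £0.529325
Hot pretzel £5.76: ready-to-eat food → 7.75% + 0% local = 7.75% → £0.4464
Tax on ready-to-eat food: unrounded sum = £0.975725 → £0.98

£0.98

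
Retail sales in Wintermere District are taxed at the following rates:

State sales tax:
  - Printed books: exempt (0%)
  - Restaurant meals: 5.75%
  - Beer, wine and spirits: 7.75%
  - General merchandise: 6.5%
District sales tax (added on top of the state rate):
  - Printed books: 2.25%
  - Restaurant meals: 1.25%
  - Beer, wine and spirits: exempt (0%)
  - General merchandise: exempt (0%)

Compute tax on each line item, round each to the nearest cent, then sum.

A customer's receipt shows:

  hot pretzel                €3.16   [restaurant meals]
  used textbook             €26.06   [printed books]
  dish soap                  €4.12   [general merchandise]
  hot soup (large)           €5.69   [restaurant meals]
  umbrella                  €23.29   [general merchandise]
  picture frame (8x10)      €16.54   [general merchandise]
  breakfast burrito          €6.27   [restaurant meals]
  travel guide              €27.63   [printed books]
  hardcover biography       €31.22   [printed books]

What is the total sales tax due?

Hot pretzel €3.16: restaurant meals → 5.75% + 1.25% district = 7% → €0.22
Used textbook €26.06: printed books → 0% + 2.25% district = 2.25% → €0.59
Dish soap €4.12: general merchandise → 6.5% + 0% district = 6.5% → €0.27
Hot soup (large) €5.69: restaurant meals → 5.75% + 1.25% district = 7% → €0.40
Umbrella €23.29: general merchandise → 6.5% + 0% district = 6.5% → €1.51
Picture frame (8x10) €16.54: general merchandise → 6.5% + 0% district = 6.5% → €1.08
Breakfast burrito €6.27: restaurant meals → 5.75% + 1.25% district = 7% → €0.44
Travel guide €27.63: printed books → 0% + 2.25% district = 2.25% → €0.62
Hardcover biography €31.22: printed books → 0% + 2.25% district = 2.25% → €0.70
Total tax = €0.22 + €0.59 + €0.27 + €0.40 + €1.51 + €1.08 + €0.44 + €0.62 + €0.70 = €5.83

€5.83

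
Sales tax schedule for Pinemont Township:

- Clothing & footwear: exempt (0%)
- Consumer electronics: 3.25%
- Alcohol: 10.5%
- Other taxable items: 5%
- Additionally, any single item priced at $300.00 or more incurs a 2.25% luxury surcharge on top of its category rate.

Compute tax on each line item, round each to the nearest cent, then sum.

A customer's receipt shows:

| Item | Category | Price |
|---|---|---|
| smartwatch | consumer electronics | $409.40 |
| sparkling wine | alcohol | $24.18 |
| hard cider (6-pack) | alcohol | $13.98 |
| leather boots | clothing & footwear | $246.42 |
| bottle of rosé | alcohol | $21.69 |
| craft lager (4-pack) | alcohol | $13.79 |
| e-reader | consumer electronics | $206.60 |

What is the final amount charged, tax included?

$973.03

Smartwatch $409.40: consumer electronics → 3.25% + 2.25% surcharge = 5.5% → $22.52
Sparkling wine $24.18: alcohol → 10.5% → $2.54
Hard cider (6-pack) $13.98: alcohol → 10.5% → $1.47
Leather boots $246.42: clothing & footwear → 0% → $0.00
Bottle of rosé $21.69: alcohol → 10.5% → $2.28
Craft lager (4-pack) $13.79: alcohol → 10.5% → $1.45
E-reader $206.60: consumer electronics → 3.25% → $6.71
Subtotal = $936.06; tax = $36.97; total due = $973.03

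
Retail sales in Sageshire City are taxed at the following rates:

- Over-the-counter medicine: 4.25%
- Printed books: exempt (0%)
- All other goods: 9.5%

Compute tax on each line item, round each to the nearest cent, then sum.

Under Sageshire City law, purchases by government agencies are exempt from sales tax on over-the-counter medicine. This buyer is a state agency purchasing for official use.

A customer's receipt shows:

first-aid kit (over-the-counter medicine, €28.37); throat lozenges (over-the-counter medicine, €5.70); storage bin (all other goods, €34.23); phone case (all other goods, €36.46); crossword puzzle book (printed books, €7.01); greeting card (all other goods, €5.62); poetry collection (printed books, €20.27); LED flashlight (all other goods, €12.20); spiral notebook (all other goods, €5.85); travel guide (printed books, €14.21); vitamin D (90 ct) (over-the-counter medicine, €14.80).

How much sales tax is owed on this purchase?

First-aid kit €28.37: over-the-counter medicine, buyer-exempt → 0% → €0.00
Throat lozenges €5.70: over-the-counter medicine, buyer-exempt → 0% → €0.00
Storage bin €34.23: all other goods → 9.5% → €3.25
Phone case €36.46: all other goods → 9.5% → €3.46
Crossword puzzle book €7.01: printed books → 0% → €0.00
Greeting card €5.62: all other goods → 9.5% → €0.53
Poetry collection €20.27: printed books → 0% → €0.00
LED flashlight €12.20: all other goods → 9.5% → €1.16
Spiral notebook €5.85: all other goods → 9.5% → €0.56
Travel guide €14.21: printed books → 0% → €0.00
Vitamin D (90 ct) €14.80: over-the-counter medicine, buyer-exempt → 0% → €0.00
Total tax = €3.25 + €3.46 + €0.53 + €1.16 + €0.56 = €8.96

€8.96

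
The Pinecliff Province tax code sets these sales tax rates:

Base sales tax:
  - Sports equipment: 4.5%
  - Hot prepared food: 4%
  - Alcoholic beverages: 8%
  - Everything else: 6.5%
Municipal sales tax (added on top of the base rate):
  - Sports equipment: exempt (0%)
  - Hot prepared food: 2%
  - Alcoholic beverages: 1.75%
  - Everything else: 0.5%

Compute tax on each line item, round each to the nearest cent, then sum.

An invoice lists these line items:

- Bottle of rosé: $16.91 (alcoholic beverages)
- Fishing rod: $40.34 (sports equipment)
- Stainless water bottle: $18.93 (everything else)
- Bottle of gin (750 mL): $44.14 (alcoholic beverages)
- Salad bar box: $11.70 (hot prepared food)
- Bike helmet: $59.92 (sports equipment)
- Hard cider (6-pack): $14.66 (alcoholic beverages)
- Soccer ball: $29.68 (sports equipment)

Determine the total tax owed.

Bottle of rosé $16.91: alcoholic beverages → 8% + 1.75% municipal = 9.75% → $1.65
Fishing rod $40.34: sports equipment → 4.5% + 0% municipal = 4.5% → $1.82
Stainless water bottle $18.93: everything else → 6.5% + 0.5% municipal = 7% → $1.33
Bottle of gin (750 mL) $44.14: alcoholic beverages → 8% + 1.75% municipal = 9.75% → $4.30
Salad bar box $11.70: hot prepared food → 4% + 2% municipal = 6% → $0.70
Bike helmet $59.92: sports equipment → 4.5% + 0% municipal = 4.5% → $2.70
Hard cider (6-pack) $14.66: alcoholic beverages → 8% + 1.75% municipal = 9.75% → $1.43
Soccer ball $29.68: sports equipment → 4.5% + 0% municipal = 4.5% → $1.34
Total tax = $1.65 + $1.82 + $1.33 + $4.30 + $0.70 + $2.70 + $1.43 + $1.34 = $15.27

$15.27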